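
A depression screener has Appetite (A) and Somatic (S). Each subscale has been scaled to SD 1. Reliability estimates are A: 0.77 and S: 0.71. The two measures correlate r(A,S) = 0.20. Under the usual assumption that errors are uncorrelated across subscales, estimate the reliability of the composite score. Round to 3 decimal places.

Var(A+S) = 2 + 2·[0.20] = 2 + 0.4 = 2.4.
With uncorrelated errors the cross-covariances are all true-score covariance, so they carry over unchanged; only the diagonal terms shrink to ρᵢσᵢ².
True-score variance = [0.77 + 0.71] + 0.4 = 1.48 + 0.4 = 1.88.
Reliability = 1.88 / 2.4 = 0.783.

0.783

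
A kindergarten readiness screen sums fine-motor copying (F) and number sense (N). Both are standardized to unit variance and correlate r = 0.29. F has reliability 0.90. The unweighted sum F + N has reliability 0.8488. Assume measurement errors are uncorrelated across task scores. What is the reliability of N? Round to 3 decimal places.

Var(F+N) = 2 + 2·0.29 = 2.580.
True-score variance = ρ_F + ρ_N + 2·0.29, so 0.8488 = (0.90 + ρ_N + 0.58) / 2.580.
ρ_N = 0.8488·2.580 − 0.90 − 0.58 = 0.710.

0.710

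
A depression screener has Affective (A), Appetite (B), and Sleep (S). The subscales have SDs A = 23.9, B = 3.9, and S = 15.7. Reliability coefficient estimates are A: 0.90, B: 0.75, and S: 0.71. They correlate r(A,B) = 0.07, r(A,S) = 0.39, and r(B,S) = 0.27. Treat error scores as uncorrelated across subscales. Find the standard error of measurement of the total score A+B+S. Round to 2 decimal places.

Var(total) = 832.91 + 338.793 = 1171.7.
True-score variance = 700.504 + 338.793 = 1039.3, so reliability = 0.8870.
Error variance = 1171.7 − 1039.3 = 132.406; SEM = √132.406 = 11.51.

11.51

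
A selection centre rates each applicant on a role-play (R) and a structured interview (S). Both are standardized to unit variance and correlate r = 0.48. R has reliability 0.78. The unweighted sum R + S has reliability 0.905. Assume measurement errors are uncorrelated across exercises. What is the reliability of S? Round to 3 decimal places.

0.939

Var(R+S) = 2 + 2·0.48 = 2.960.
True-score variance = ρ_R + ρ_S + 2·0.48, so 0.905 = (0.78 + ρ_S + 0.96) / 2.960.
ρ_S = 0.905·2.960 − 0.78 − 0.96 = 0.939.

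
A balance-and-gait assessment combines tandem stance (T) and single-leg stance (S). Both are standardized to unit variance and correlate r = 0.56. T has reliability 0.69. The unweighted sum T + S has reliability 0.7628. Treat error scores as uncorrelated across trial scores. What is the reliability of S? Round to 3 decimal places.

0.570

Var(T+S) = 2 + 2·0.56 = 3.120.
True-score variance = ρ_T + ρ_S + 2·0.56, so 0.7628 = (0.69 + ρ_S + 1.12) / 3.120.
ρ_S = 0.7628·3.120 − 0.69 − 1.12 = 0.570.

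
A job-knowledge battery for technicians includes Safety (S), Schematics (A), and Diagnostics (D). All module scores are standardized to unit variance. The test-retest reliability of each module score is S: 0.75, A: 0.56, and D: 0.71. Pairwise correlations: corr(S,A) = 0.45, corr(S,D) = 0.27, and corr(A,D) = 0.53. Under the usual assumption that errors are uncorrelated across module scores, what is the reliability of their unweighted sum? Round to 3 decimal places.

Var(S+A+D) = 3 + 2·[0.45 + 0.27 + 0.53] = 3 + 2.5 = 5.5.
With uncorrelated errors the cross-covariances are all true-score covariance, so they carry over unchanged; only the diagonal terms shrink to ρᵢσᵢ².
True-score variance = [0.75 + 0.56 + 0.71] + 2.5 = 2.02 + 2.5 = 4.52.
Reliability = 4.52 / 5.5 = 0.822.

0.822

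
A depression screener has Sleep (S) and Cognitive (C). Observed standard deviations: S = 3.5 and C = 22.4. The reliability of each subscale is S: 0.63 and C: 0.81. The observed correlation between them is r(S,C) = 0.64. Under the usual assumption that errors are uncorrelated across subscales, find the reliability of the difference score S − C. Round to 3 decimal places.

Var(S−C) = 3.5² + 22.4² − 2·3.5·22.4·0.64 = 514.01 − 100.352 = 413.658.
Under uncorrelated errors the observed covariances equal the true-score covariances, so only the own-variance terms attenuate.
True-score variance = [3.5²·0.63 + 22.4²·0.81] − 100.352 = 414.143 − 100.352 = 313.791.
Reliability = 313.791 / 413.658 = 0.759.

0.759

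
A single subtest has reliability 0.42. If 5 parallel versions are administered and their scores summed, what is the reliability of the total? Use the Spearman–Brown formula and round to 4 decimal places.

0.7836

ρ_k = kρ / (1 + (k−1)ρ) = 5·0.42 / (1 + 4·0.42) = 2.100 / 2.680 = 0.7836.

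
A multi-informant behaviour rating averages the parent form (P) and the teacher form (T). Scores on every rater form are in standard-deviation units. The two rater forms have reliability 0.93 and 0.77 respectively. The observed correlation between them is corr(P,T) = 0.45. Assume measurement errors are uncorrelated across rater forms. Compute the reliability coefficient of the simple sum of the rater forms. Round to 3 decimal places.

Var(P+T) = 2 + 2·[0.45] = 2 + 0.9 = 2.9.
With uncorrelated errors the cross-covariances are all true-score covariance, so they carry over unchanged; only the diagonal terms shrink to ρᵢσᵢ².
True-score variance = [0.93 + 0.77] + 0.9 = 1.7 + 0.9 = 2.6.
Reliability = 2.6 / 2.9 = 0.897.

0.897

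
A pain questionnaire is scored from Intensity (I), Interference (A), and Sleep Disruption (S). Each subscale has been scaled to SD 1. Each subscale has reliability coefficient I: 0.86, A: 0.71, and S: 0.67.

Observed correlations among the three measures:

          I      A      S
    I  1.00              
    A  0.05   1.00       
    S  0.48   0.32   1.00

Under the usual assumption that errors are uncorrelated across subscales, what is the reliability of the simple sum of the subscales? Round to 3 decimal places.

Var(I+A+S) = 3 + 2·[0.05 + 0.48 + 0.32] = 3 + 1.7 = 4.7.
With uncorrelated errors the cross-covariances are all true-score covariance, so they carry over unchanged; only the diagonal terms shrink to ρᵢσᵢ².
True-score variance = [0.86 + 0.71 + 0.67] + 1.7 = 2.24 + 1.7 = 3.94.
Reliability = 3.94 / 4.7 = 0.838.

0.838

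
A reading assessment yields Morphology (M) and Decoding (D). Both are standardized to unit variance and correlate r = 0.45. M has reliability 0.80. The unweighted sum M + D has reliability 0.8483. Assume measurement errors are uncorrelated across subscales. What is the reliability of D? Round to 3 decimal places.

Var(M+D) = 2 + 2·0.45 = 2.900.
True-score variance = ρ_M + ρ_D + 2·0.45, so 0.8483 = (0.80 + ρ_D + 0.90) / 2.900.
ρ_D = 0.8483·2.900 − 0.80 − 0.90 = 0.760.

0.760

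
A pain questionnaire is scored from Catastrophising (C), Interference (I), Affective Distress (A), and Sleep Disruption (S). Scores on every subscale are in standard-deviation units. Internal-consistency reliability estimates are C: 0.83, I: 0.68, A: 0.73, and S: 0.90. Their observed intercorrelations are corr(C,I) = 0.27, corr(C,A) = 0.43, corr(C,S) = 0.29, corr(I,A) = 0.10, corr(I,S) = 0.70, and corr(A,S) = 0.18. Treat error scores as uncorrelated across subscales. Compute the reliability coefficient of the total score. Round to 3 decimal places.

Var(C+I+A+S) = 4 + 2·[0.27 + 0.43 + 0.29 + 0.10 + 0.70 + 0.18] = 4 + 3.94 = 7.94.
Under uncorrelated errors the observed covariances equal the true-score covariances, so only the own-variance terms attenuate.
True-score variance = [0.83 + 0.68 + 0.73 + 0.90] + 3.94 = 3.14 + 3.94 = 7.08.
Reliability = 7.08 / 7.94 = 0.892.

0.892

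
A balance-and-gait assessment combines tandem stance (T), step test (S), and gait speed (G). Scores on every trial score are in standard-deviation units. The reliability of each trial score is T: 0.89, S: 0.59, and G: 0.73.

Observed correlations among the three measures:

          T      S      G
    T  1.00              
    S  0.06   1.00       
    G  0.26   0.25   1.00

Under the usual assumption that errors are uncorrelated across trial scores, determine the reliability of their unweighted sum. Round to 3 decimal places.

Var(T+S+G) = 3 + 2·[0.06 + 0.26 + 0.25] = 3 + 1.14 = 4.14.
Under uncorrelated errors the observed covariances equal the true-score covariances, so only the own-variance terms attenuate.
True-score variance = [0.89 + 0.59 + 0.73] + 1.14 = 2.21 + 1.14 = 3.35.
Reliability = 3.35 / 4.14 = 0.809.

0.809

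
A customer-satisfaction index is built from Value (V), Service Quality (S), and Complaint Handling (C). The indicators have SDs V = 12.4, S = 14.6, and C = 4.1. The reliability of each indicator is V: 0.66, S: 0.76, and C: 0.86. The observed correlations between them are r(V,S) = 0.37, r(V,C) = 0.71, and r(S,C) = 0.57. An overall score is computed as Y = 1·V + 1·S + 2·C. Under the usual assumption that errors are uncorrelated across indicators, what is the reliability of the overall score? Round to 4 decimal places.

0.8671

Var(Y) = 12.4² + 14.6² + 2²·4.1² + 2·[12.4·14.6·0.37 + 2·12.4·4.1·0.71 + 2·14.6·4.1·0.57] = 434.16 + 414.836 = 848.996.
With uncorrelated errors the cross-covariances are all true-score covariance, so they carry over unchanged; only the diagonal terms shrink to ρᵢσᵢ².
True-score variance = [12.4²·0.66 + 14.6²·0.76 + 2²·4.1²·0.86] + 414.836 = 321.31 + 414.836 = 736.146.
Reliability = 736.146 / 848.996 = 0.8671.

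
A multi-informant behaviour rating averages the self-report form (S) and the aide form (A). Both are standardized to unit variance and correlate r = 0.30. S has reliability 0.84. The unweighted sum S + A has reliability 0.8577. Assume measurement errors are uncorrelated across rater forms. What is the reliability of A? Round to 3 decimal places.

0.790

Var(S+A) = 2 + 2·0.30 = 2.600.
True-score variance = ρ_S + ρ_A + 2·0.30, so 0.8577 = (0.84 + ρ_A + 0.60) / 2.600.
ρ_A = 0.8577·2.600 − 0.84 − 0.60 = 0.790.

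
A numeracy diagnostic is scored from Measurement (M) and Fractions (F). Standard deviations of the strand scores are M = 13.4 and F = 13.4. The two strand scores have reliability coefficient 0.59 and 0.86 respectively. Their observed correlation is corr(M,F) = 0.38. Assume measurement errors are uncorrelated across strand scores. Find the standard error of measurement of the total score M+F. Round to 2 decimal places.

9.94

Var(total) = 359.12 + 136.466 = 495.586.
True-score variance = 260.362 + 136.466 = 396.828, so reliability = 0.8007.
Error variance = 495.586 − 396.828 = 98.758; SEM = √98.758 = 9.94.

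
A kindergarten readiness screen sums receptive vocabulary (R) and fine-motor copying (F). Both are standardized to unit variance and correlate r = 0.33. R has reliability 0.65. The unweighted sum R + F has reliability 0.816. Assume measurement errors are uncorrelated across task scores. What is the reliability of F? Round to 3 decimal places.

Var(R+F) = 2 + 2·0.33 = 2.660.
True-score variance = ρ_R + ρ_F + 2·0.33, so 0.816 = (0.65 + ρ_F + 0.66) / 2.660.
ρ_F = 0.816·2.660 − 0.65 − 0.66 = 0.861.

0.861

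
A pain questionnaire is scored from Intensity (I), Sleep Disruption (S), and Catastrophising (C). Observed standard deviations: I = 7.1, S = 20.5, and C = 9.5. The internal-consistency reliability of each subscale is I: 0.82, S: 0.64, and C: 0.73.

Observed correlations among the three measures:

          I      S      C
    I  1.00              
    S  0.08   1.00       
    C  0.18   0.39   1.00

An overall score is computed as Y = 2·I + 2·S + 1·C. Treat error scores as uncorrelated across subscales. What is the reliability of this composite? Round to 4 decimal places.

0.7247

Var(Y) = 2²·7.1² + 2²·20.5² + 9.5² + 2·[4·7.1·20.5·0.08 + 2·7.1·9.5·0.18 + 2·20.5·9.5·0.39] = 1972.89 + 445.526 = 2418.42.
With uncorrelated errors the cross-covariances are all true-score covariance, so they carry over unchanged; only the diagonal terms shrink to ρᵢσᵢ².
True-score variance = [2²·7.1²·0.82 + 2²·20.5²·0.64 + 9.5²·0.73] + 445.526 = 1307.07 + 445.526 = 1752.59.
Reliability = 1752.59 / 2418.42 = 0.7247.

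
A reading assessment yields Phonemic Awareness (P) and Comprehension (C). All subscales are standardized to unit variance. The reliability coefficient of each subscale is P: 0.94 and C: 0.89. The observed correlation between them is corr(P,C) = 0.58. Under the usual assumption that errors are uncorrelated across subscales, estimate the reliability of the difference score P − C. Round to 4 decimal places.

0.7976

Var(P−C) = 1 + 1 − 2·0.58 = 2 − 1.16 = 0.84.
Under uncorrelated errors the observed covariances equal the true-score covariances, so only the own-variance terms attenuate.
True-score variance = [0.94 + 0.89] − 1.16 = 1.83 − 1.16 = 0.67.
Reliability = 0.67 / 0.84 = 0.7976.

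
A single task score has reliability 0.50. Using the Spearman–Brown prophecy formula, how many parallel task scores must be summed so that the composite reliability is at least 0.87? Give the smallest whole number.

7

k ≥ ρ*(1−ρ₁)/(ρ₁(1−ρ*)) = 0.87·0.50 / (0.50·0.13) = 6.692.
Smallest integer k = 7.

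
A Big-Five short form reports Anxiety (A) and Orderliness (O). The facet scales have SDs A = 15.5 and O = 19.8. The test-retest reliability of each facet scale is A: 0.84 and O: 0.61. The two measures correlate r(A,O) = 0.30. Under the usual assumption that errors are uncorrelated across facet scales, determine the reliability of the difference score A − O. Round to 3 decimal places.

0.573

Var(A−O) = 15.5² + 19.8² − 2·15.5·19.8·0.30 = 632.29 − 184.14 = 448.15.
With uncorrelated errors the cross-covariances are all true-score covariance, so they carry over unchanged; only the diagonal terms shrink to ρᵢσᵢ².
True-score variance = [15.5²·0.84 + 19.8²·0.61] − 184.14 = 440.954 − 184.14 = 256.814.
Reliability = 256.814 / 448.15 = 0.573.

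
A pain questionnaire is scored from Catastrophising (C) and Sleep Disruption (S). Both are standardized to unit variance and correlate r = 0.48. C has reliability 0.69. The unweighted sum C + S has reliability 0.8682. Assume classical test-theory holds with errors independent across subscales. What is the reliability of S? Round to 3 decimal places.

Var(C+S) = 2 + 2·0.48 = 2.960.
True-score variance = ρ_C + ρ_S + 2·0.48, so 0.8682 = (0.69 + ρ_S + 0.96) / 2.960.
ρ_S = 0.8682·2.960 − 0.69 − 0.96 = 0.920.

0.920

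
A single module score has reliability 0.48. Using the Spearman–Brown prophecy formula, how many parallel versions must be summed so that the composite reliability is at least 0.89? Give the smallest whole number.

9

k ≥ ρ*(1−ρ₁)/(ρ₁(1−ρ*)) = 0.89·0.52 / (0.48·0.11) = 8.765.
Smallest integer k = 9.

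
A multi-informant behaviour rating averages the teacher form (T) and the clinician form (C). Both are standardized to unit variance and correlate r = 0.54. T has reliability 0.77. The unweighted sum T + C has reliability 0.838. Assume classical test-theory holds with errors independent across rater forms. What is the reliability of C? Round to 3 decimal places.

Var(T+C) = 2 + 2·0.54 = 3.080.
True-score variance = ρ_T + ρ_C + 2·0.54, so 0.838 = (0.77 + ρ_C + 1.08) / 3.080.
ρ_C = 0.838·3.080 − 0.77 − 1.08 = 0.731.

0.731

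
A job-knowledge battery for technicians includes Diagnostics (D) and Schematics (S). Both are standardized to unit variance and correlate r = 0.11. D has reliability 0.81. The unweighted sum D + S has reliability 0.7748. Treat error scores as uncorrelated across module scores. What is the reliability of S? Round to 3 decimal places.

Var(D+S) = 2 + 2·0.11 = 2.220.
True-score variance = ρ_D + ρ_S + 2·0.11, so 0.7748 = (0.81 + ρ_S + 0.22) / 2.220.
ρ_S = 0.7748·2.220 − 0.81 − 0.22 = 0.690.

0.690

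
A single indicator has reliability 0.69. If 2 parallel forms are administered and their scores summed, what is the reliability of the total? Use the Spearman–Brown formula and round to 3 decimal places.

0.817

ρ_k = kρ / (1 + (k−1)ρ) = 2·0.69 / (1 + 1·0.69) = 1.380 / 1.690 = 0.817.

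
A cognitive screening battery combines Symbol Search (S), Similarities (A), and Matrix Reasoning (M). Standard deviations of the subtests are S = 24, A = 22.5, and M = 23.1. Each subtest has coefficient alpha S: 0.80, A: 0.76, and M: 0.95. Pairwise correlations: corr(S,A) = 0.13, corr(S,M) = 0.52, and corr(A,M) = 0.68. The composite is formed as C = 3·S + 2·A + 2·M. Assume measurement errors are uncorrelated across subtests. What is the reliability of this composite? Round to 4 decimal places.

0.9011

Var(C) = 3²·24² + 2²·22.5² + 2²·23.1² + 2·[6·24·22.5·0.13 + 6·24·23.1·0.52 + 4·22.5·23.1·0.68] = 9343.44 + 7129.3 = 16472.7.
Under uncorrelated errors the observed covariances equal the true-score covariances, so only the own-variance terms attenuate.
True-score variance = [3²·24²·0.80 + 2²·22.5²·0.76 + 2²·23.1²·0.95] + 7129.3 = 7713.92 + 7129.3 = 14843.2.
Reliability = 14843.2 / 16472.7 = 0.9011.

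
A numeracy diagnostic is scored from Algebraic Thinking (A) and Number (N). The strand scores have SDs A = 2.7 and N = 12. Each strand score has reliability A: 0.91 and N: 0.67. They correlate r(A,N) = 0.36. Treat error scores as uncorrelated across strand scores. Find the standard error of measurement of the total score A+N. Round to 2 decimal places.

6.94

Var(total) = 151.29 + 23.328 = 174.618.
True-score variance = 103.114 + 23.328 = 126.442, so reliability = 0.7241.
Error variance = 174.618 − 126.442 = 48.1761; SEM = √48.1761 = 6.94.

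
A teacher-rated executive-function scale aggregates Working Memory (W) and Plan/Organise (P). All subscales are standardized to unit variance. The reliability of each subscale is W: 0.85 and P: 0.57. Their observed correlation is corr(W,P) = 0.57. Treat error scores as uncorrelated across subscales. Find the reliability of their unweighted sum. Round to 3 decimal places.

0.815

Var(W+P) = 2 + 2·[0.57] = 2 + 1.14 = 3.14.
Under uncorrelated errors the observed covariances equal the true-score covariances, so only the own-variance terms attenuate.
True-score variance = [0.85 + 0.57] + 1.14 = 1.42 + 1.14 = 2.56.
Reliability = 2.56 / 3.14 = 0.815.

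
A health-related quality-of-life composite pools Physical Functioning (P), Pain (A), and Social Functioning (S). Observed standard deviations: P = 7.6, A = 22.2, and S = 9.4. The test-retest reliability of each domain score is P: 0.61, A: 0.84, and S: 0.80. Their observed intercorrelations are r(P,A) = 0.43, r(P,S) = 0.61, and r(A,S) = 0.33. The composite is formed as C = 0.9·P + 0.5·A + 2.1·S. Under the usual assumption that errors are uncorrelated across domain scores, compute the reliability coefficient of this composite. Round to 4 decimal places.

Var(C) = 0.9²·7.6² + 0.5²·22.2² + 2.1²·9.4² + 2·[0.45·7.6·22.2·0.43 + 1.89·7.6·9.4·0.61 + 1.05·22.2·9.4·0.33] = 559.663 + 374.636 = 934.299.
Under uncorrelated errors the observed covariances equal the true-score covariances, so only the own-variance terms attenuate.
True-score variance = [0.9²·7.6²·0.61 + 0.5²·22.2²·0.84 + 2.1²·9.4²·0.80] + 374.636 = 443.77 + 374.636 = 818.406.
Reliability = 818.406 / 934.299 = 0.8760.

0.8760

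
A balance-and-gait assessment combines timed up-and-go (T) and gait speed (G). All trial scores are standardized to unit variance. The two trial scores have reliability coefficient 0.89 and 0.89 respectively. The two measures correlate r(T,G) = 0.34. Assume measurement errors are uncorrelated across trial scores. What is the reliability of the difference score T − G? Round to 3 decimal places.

Var(T−G) = 1 + 1 − 2·0.34 = 2 − 0.68 = 1.32.
Because errors are independent across components, Cov(Tᵢ,Tⱼ) = Cov(Xᵢ,Xⱼ); the off-diagonal part of the true-score variance is the same as above.
True-score variance = [0.89 + 0.89] − 0.68 = 1.78 − 0.68 = 1.1.
Reliability = 1.1 / 1.32 = 0.833.

0.833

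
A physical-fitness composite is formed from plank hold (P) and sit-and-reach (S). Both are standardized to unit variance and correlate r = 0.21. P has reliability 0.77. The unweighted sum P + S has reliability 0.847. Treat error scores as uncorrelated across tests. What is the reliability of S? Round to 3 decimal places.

0.860

Var(P+S) = 2 + 2·0.21 = 2.420.
True-score variance = ρ_P + ρ_S + 2·0.21, so 0.847 = (0.77 + ρ_S + 0.42) / 2.420.
ρ_S = 0.847·2.420 − 0.77 − 0.42 = 0.860.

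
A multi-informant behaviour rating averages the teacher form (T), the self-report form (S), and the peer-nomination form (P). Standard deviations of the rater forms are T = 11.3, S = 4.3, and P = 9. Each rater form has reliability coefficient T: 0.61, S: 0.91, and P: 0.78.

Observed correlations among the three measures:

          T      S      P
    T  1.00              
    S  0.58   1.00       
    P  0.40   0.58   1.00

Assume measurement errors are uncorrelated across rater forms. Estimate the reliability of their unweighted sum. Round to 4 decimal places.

Var(T+S+P) = 11.3² + 4.3² + 9² + 2·[11.3·4.3·0.58 + 11.3·9·0.40 + 4.3·9·0.58] = 227.18 + 182.616 = 409.796.
Because errors are independent across components, Cov(Tᵢ,Tⱼ) = Cov(Xᵢ,Xⱼ); the off-diagonal part of the true-score variance is the same as above.
True-score variance = [11.3²·0.61 + 4.3²·0.91 + 9²·0.78] + 182.616 = 157.897 + 182.616 = 340.513.
Reliability = 340.513 / 409.796 = 0.8309.

0.8309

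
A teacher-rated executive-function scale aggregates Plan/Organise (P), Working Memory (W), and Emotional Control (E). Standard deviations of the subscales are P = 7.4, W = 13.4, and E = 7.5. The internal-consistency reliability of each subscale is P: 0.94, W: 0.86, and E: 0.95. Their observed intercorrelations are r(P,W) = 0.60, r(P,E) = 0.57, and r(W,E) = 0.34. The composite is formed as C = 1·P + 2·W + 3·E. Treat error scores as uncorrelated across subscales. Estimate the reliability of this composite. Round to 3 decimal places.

0.939

Var(C) = 7.4² + 2²·13.4² + 3²·7.5² + 2·[2·7.4·13.4·0.60 + 3·7.4·7.5·0.57 + 6·13.4·7.5·0.34] = 1279.25 + 837.834 = 2117.08.
With uncorrelated errors the cross-covariances are all true-score covariance, so they carry over unchanged; only the diagonal terms shrink to ρᵢσᵢ².
True-score variance = [7.4²·0.94 + 2²·13.4²·0.86 + 3²·7.5²·0.95] + 837.834 = 1150.1 + 837.834 = 1987.93.
Reliability = 1987.93 / 2117.08 = 0.939.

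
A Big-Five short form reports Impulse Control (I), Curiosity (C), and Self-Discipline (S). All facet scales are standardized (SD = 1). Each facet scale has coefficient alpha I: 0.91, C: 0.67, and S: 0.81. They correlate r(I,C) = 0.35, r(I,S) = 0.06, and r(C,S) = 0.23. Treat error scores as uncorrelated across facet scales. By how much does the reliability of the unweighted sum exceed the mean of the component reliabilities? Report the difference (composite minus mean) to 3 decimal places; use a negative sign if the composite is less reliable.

Var(sum) = 3 + 1.28 = 4.28; true-score variance = 2.39 + 1.28 = 3.67; composite reliability = 0.8575.
Mean component reliability = 0.7967.
Difference = 0.8575 − 0.7967 = 0.061.

0.061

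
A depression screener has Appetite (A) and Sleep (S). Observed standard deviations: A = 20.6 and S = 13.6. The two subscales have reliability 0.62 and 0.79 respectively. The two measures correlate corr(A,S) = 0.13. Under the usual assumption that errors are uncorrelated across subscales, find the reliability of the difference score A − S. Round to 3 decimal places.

0.627

Var(A−S) = 20.6² + 13.6² − 2·20.6·13.6·0.13 = 609.32 − 72.8416 = 536.478.
Under uncorrelated errors the observed covariances equal the true-score covariances, so only the own-variance terms attenuate.
True-score variance = [20.6²·0.62 + 13.6²·0.79] − 72.8416 = 409.222 − 72.8416 = 336.38.
Reliability = 336.38 / 536.478 = 0.627.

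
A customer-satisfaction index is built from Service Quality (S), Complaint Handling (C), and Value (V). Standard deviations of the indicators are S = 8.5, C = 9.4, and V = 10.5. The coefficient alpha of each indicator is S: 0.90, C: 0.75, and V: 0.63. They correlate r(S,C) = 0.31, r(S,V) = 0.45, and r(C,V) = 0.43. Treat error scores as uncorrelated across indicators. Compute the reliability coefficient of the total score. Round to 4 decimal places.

0.8556

Var(S+C+V) = 8.5² + 9.4² + 10.5² + 2·[8.5·9.4·0.31 + 8.5·10.5·0.45 + 9.4·10.5·0.43] = 270.86 + 214.745 = 485.605.
Because errors are independent across components, Cov(Tᵢ,Tⱼ) = Cov(Xᵢ,Xⱼ); the off-diagonal part of the true-score variance is the same as above.
True-score variance = [8.5²·0.90 + 9.4²·0.75 + 10.5²·0.63] + 214.745 = 200.752 + 214.745 = 415.498.
Reliability = 415.498 / 485.605 = 0.8556.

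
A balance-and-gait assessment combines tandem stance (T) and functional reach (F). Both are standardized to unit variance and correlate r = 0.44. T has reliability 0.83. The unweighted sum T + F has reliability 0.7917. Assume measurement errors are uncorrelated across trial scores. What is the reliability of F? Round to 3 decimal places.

0.570

Var(T+F) = 2 + 2·0.44 = 2.880.
True-score variance = ρ_T + ρ_F + 2·0.44, so 0.7917 = (0.83 + ρ_F + 0.88) / 2.880.
ρ_F = 0.7917·2.880 − 0.83 − 0.88 = 0.570.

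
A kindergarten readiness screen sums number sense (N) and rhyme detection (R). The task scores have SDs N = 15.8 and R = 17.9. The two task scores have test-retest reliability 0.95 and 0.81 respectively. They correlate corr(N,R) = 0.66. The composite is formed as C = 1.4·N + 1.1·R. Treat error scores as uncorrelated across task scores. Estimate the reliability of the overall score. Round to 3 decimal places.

0.932

Var(C) = 1.4²·15.8² + 1.1²·17.9² + 2·[1.54·15.8·17.9·0.66] = 876.99 + 574.916 = 1451.91.
Because errors are independent across components, Cov(Tᵢ,Tⱼ) = Cov(Xᵢ,Xⱼ); the off-diagonal part of the true-score variance is the same as above.
True-score variance = [1.4²·15.8²·0.95 + 1.1²·17.9²·0.81] + 574.916 = 778.864 + 574.916 = 1353.78.
Reliability = 1353.78 / 1451.91 = 0.932.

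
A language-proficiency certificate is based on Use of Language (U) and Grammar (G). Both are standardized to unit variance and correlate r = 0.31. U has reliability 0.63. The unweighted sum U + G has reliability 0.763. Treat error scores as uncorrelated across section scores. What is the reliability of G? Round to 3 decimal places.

0.749

Var(U+G) = 2 + 2·0.31 = 2.620.
True-score variance = ρ_U + ρ_G + 2·0.31, so 0.763 = (0.63 + ρ_G + 0.62) / 2.620.
ρ_G = 0.763·2.620 − 0.63 − 0.62 = 0.749.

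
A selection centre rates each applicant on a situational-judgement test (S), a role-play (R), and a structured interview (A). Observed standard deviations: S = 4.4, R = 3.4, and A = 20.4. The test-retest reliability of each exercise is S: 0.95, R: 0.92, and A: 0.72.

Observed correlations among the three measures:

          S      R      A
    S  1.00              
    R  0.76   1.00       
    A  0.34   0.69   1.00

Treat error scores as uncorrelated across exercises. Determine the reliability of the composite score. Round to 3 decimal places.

Var(S+R+A) = 4.4² + 3.4² + 20.4² + 2·[4.4·3.4·0.76 + 4.4·20.4·0.34 + 3.4·20.4·0.69] = 447.08 + 179.493 = 626.573.
Because errors are independent across components, Cov(Tᵢ,Tⱼ) = Cov(Xᵢ,Xⱼ); the off-diagonal part of the true-score variance is the same as above.
True-score variance = [4.4²·0.95 + 3.4²·0.92 + 20.4²·0.72] + 179.493 = 328.662 + 179.493 = 508.155.
Reliability = 508.155 / 626.573 = 0.811.

0.811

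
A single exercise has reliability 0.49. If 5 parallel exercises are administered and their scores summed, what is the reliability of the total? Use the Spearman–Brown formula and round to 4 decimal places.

0.8277

ρ_k = kρ / (1 + (k−1)ρ) = 5·0.49 / (1 + 4·0.49) = 2.450 / 2.960 = 0.8277.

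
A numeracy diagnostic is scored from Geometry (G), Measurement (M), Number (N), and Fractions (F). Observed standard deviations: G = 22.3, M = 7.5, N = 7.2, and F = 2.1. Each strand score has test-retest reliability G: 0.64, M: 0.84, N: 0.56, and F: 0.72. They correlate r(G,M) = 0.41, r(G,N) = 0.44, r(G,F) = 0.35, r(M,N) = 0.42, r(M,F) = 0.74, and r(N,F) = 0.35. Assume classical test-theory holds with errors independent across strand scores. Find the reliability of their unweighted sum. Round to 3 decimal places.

Var(G+M+N+F) = 22.3² + 7.5² + 7.2² + 2.1² + 2·[22.3·7.5·0.41 + 22.3·7.2·0.44 + 22.3·2.1·0.35 + 7.5·7.2·0.42 + 7.5·2.1·0.74 + 7.2·2.1·0.35] = 609.79 + 390.473 = 1000.26.
Under uncorrelated errors the observed covariances equal the true-score covariances, so only the own-variance terms attenuate.
True-score variance = [22.3²·0.64 + 7.5²·0.84 + 7.2²·0.56 + 2.1²·0.72] + 390.473 = 397.721 + 390.473 = 788.194.
Reliability = 788.194 / 1000.26 = 0.788.

0.788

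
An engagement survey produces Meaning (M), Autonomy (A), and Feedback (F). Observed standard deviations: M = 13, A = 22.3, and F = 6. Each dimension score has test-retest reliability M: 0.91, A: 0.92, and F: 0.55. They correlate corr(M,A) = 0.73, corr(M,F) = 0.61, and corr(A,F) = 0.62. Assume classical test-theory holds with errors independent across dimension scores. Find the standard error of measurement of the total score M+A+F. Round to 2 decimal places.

Var(total) = 702.29 + 684.326 = 1386.62.
True-score variance = 631.097 + 684.326 = 1315.42, so reliability = 0.9487.
Error variance = 1386.62 − 1315.42 = 71.1932; SEM = √71.1932 = 8.44.

8.44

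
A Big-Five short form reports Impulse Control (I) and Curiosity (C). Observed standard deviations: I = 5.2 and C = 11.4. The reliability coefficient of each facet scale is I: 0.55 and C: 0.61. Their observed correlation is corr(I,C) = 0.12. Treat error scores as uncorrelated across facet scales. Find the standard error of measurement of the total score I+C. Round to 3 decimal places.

7.928

Var(total) = 157 + 14.2272 = 171.227.
True-score variance = 94.1476 + 14.2272 = 108.375, so reliability = 0.6329.
Error variance = 171.227 − 108.375 = 62.8524; SEM = √62.8524 = 7.928.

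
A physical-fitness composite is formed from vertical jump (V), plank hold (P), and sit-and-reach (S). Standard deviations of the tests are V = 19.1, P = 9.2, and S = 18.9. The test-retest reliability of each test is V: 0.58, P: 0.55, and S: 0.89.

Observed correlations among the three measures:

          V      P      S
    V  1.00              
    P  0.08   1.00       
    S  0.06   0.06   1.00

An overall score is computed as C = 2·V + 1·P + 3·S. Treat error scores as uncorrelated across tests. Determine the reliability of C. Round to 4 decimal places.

Var(C) = 2²·19.1² + 9.2² + 3²·18.9² + 2·[2·19.1·9.2·0.08 + 6·19.1·18.9·0.06 + 3·9.2·18.9·0.06] = 4758.77 + 378.74 = 5137.51.
Because errors are independent across components, Cov(Tᵢ,Tⱼ) = Cov(Xᵢ,Xⱼ); the off-diagonal part of the true-score variance is the same as above.
True-score variance = [2²·19.1²·0.58 + 9.2²·0.55 + 3²·18.9²·0.89] + 378.74 = 3754.16 + 378.74 = 4132.9.
Reliability = 4132.9 / 5137.51 = 0.8045.

0.8045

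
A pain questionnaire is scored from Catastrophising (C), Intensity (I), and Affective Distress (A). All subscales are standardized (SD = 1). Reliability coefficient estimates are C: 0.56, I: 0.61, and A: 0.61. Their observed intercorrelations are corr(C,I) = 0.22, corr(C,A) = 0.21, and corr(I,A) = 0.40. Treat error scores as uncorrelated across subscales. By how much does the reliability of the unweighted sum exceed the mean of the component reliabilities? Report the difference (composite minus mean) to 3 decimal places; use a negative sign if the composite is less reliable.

0.145

Var(sum) = 3 + 1.66 = 4.66; true-score variance = 1.78 + 1.66 = 3.44; composite reliability = 0.7382.
Mean component reliability = 0.5933.
Difference = 0.7382 − 0.5933 = 0.145.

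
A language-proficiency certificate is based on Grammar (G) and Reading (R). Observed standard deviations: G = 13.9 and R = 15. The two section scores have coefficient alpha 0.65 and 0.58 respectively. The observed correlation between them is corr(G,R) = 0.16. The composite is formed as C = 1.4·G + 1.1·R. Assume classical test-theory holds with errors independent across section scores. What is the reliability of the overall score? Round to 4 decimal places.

Var(C) = 1.4²·13.9² + 1.1²·15² + 2·[1.54·13.9·15·0.16] = 650.942 + 102.749 = 753.69.
With uncorrelated errors the cross-covariances are all true-score covariance, so they carry over unchanged; only the diagonal terms shrink to ρᵢσᵢ².
True-score variance = [1.4²·13.9²·0.65 + 1.1²·15²·0.58] + 102.749 = 404.055 + 102.749 = 506.803.
Reliability = 506.803 / 753.69 = 0.6724.

0.6724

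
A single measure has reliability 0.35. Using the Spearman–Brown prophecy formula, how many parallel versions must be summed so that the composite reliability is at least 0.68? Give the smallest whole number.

4

k ≥ ρ*(1−ρ₁)/(ρ₁(1−ρ*)) = 0.68·0.65 / (0.35·0.32) = 3.946.
Smallest integer k = 4.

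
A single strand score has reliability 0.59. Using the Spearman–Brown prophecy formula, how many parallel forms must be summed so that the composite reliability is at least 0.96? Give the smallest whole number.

17

k ≥ ρ*(1−ρ₁)/(ρ₁(1−ρ*)) = 0.96·0.41 / (0.59·0.04) = 16.678.
Smallest integer k = 17.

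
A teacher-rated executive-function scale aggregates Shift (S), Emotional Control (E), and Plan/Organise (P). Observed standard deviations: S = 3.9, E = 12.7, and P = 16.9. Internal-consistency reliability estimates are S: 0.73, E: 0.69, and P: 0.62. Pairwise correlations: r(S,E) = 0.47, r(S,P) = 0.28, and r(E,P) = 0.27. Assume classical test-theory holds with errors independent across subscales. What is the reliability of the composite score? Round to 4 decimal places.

Var(S+E+P) = 3.9² + 12.7² + 16.9² + 2·[3.9·12.7·0.47 + 3.9·16.9·0.28 + 12.7·16.9·0.27] = 462.11 + 199.368 = 661.478.
With uncorrelated errors the cross-covariances are all true-score covariance, so they carry over unchanged; only the diagonal terms shrink to ρᵢσᵢ².
True-score variance = [3.9²·0.73 + 12.7²·0.69 + 16.9²·0.62] + 199.368 = 299.472 + 199.368 = 498.84.
Reliability = 498.84 / 661.478 = 0.7541.

0.7541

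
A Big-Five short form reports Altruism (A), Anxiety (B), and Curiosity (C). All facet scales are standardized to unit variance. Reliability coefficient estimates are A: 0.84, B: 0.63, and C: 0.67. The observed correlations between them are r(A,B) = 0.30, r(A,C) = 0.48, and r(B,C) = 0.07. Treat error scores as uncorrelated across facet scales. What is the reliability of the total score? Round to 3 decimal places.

Var(A+B+C) = 3 + 2·[0.30 + 0.48 + 0.07] = 3 + 1.7 = 4.7.
With uncorrelated errors the cross-covariances are all true-score covariance, so they carry over unchanged; only the diagonal terms shrink to ρᵢσᵢ².
True-score variance = [0.84 + 0.63 + 0.67] + 1.7 = 2.14 + 1.7 = 3.84.
Reliability = 3.84 / 4.7 = 0.817.

0.817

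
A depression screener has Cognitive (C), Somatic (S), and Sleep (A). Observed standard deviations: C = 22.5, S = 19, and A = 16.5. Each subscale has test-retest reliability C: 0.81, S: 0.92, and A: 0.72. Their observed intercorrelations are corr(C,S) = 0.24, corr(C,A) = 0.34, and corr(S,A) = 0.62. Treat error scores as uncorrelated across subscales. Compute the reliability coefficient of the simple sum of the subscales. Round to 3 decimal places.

Var(C+S+A) = 22.5² + 19² + 16.5² + 2·[22.5·19·0.24 + 22.5·16.5·0.34 + 19·16.5·0.62] = 1139.5 + 846.39 = 1985.89.
With uncorrelated errors the cross-covariances are all true-score covariance, so they carry over unchanged; only the diagonal terms shrink to ρᵢσᵢ².
True-score variance = [22.5²·0.81 + 19²·0.92 + 16.5²·0.72] + 846.39 = 938.202 + 846.39 = 1784.59.
Reliability = 1784.59 / 1985.89 = 0.899.

0.899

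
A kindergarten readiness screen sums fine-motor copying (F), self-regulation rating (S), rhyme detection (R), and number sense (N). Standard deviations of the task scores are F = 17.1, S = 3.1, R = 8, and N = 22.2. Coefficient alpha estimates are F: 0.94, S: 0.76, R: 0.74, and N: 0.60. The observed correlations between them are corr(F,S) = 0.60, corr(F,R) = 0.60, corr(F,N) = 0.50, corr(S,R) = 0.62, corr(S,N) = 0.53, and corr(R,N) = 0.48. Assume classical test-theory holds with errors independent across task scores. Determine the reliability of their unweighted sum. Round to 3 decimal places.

Var(F+S+R+N) = 17.1² + 3.1² + 8² + 22.2² + 2·[17.1·3.1·0.60 + 17.1·8·0.60 + 17.1·22.2·0.50 + 3.1·8·0.62 + 3.1·22.2·0.53 + 8·22.2·0.48] = 858.86 + 881.589 = 1740.45.
Under uncorrelated errors the observed covariances equal the true-score covariances, so only the own-variance terms attenuate.
True-score variance = [17.1²·0.94 + 3.1²·0.76 + 8²·0.74 + 22.2²·0.60] + 881.589 = 625.233 + 881.589 = 1506.82.
Reliability = 1506.82 / 1740.45 = 0.866.

0.866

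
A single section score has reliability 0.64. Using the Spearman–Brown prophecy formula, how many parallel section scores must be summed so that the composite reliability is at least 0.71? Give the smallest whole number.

k ≥ ρ*(1−ρ₁)/(ρ₁(1−ρ*)) = 0.71·0.36 / (0.64·0.29) = 1.377.
Smallest integer k = 2.

2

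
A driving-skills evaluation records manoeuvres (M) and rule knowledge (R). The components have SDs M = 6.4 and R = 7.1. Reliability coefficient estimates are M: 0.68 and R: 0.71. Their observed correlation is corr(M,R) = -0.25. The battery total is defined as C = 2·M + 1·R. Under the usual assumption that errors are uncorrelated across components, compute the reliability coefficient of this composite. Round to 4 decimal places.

Var(C) = 2²·6.4² + 7.1² + 2·[2·6.4·7.1·(-0.25)] = 214.25 − 45.44 = 168.81.
Because errors are independent across components, Cov(Tᵢ,Tⱼ) = Cov(Xᵢ,Xⱼ); the off-diagonal part of the true-score variance is the same as above.
True-score variance = [2²·6.4²·0.68 + 7.1²·0.71] − 45.44 = 147.202 − 45.44 = 101.762.
Reliability = 101.762 / 168.81 = 0.6028.

0.6028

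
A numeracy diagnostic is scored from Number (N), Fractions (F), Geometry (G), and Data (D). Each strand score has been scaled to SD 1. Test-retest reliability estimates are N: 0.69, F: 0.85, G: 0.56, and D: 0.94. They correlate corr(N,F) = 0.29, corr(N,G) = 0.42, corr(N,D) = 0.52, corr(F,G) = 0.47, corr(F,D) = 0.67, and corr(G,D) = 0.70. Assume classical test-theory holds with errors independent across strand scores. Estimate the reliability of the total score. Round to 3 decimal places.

Var(N+F+G+D) = 4 + 2·[0.29 + 0.42 + 0.52 + 0.47 + 0.67 + 0.70] = 4 + 6.14 = 10.14.
Because errors are independent across components, Cov(Tᵢ,Tⱼ) = Cov(Xᵢ,Xⱼ); the off-diagonal part of the true-score variance is the same as above.
True-score variance = [0.69 + 0.85 + 0.56 + 0.94] + 6.14 = 3.04 + 6.14 = 9.18.
Reliability = 9.18 / 10.14 = 0.905.

0.905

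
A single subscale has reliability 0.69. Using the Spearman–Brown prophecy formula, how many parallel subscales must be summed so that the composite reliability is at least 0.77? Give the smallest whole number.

k ≥ ρ*(1−ρ₁)/(ρ₁(1−ρ*)) = 0.77·0.31 / (0.69·0.23) = 1.504.
Smallest integer k = 2.

2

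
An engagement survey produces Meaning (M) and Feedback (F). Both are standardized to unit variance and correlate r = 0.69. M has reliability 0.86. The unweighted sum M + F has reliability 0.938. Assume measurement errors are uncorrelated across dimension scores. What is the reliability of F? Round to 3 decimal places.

Var(M+F) = 2 + 2·0.69 = 3.380.
True-score variance = ρ_M + ρ_F + 2·0.69, so 0.938 = (0.86 + ρ_F + 1.38) / 3.380.
ρ_F = 0.938·3.380 − 0.86 − 1.38 = 0.930.

0.930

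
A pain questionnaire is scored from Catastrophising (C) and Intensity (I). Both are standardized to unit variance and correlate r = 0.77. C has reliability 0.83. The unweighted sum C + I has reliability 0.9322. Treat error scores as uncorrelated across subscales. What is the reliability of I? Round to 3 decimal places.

Var(C+I) = 2 + 2·0.77 = 3.540.
True-score variance = ρ_C + ρ_I + 2·0.77, so 0.9322 = (0.83 + ρ_I + 1.54) / 3.540.
ρ_I = 0.9322·3.540 − 0.83 − 1.54 = 0.930.

0.930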